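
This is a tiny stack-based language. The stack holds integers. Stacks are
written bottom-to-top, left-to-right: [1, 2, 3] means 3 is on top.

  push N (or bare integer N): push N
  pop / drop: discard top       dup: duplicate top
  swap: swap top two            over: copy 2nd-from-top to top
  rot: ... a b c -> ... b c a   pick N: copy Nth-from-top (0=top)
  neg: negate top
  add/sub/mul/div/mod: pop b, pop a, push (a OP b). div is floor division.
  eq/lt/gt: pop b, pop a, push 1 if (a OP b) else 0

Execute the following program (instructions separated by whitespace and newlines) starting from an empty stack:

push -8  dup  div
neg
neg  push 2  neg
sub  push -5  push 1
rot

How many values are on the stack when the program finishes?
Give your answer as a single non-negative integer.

Answer: 3

Derivation:
After 'push -8': stack = [-8] (depth 1)
After 'dup': stack = [-8, -8] (depth 2)
After 'div': stack = [1] (depth 1)
After 'neg': stack = [-1] (depth 1)
After 'neg': stack = [1] (depth 1)
After 'push 2': stack = [1, 2] (depth 2)
After 'neg': stack = [1, -2] (depth 2)
After 'sub': stack = [3] (depth 1)
After 'push -5': stack = [3, -5] (depth 2)
After 'push 1': stack = [3, -5, 1] (depth 3)
After 'rot': stack = [-5, 1, 3] (depth 3)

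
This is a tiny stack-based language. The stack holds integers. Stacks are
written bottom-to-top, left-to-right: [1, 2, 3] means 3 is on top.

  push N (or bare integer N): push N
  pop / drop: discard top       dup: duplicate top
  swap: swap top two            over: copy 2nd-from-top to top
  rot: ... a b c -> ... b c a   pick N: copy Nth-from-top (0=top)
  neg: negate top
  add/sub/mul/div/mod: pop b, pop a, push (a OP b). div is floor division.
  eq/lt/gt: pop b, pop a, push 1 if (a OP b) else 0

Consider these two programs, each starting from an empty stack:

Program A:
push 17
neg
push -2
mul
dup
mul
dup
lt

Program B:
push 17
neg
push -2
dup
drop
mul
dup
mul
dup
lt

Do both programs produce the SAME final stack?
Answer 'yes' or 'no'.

Program A trace:
  After 'push 17': [17]
  After 'neg': [-17]
  After 'push -2': [-17, -2]
  After 'mul': [34]
  After 'dup': [34, 34]
  After 'mul': [1156]
  After 'dup': [1156, 1156]
  After 'lt': [0]
Program A final stack: [0]

Program B trace:
  After 'push 17': [17]
  After 'neg': [-17]
  After 'push -2': [-17, -2]
  After 'dup': [-17, -2, -2]
  After 'drop': [-17, -2]
  After 'mul': [34]
  After 'dup': [34, 34]
  After 'mul': [1156]
  After 'dup': [1156, 1156]
  After 'lt': [0]
Program B final stack: [0]
Same: yes

Answer: yes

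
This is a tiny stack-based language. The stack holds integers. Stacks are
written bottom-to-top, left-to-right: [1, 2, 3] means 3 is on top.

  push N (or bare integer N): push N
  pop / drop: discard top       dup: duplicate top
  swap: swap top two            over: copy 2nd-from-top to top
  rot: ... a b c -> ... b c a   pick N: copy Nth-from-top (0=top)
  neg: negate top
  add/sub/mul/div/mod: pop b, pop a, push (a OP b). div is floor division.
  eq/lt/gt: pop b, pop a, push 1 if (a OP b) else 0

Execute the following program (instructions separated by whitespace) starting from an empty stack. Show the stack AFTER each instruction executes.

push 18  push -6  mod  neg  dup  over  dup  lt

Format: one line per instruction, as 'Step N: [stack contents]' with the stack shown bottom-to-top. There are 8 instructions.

Step 1: [18]
Step 2: [18, -6]
Step 3: [0]
Step 4: [0]
Step 5: [0, 0]
Step 6: [0, 0, 0]
Step 7: [0, 0, 0, 0]
Step 8: [0, 0, 0]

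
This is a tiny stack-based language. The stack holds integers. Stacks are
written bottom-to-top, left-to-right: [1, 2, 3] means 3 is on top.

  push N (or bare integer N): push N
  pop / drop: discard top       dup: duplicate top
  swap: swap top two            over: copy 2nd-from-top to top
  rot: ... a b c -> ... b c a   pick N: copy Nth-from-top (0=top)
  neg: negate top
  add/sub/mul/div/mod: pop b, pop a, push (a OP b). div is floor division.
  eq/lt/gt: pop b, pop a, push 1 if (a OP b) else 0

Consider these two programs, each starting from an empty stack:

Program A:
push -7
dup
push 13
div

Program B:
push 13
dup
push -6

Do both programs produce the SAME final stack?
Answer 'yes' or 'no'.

Program A trace:
  After 'push -7': [-7]
  After 'dup': [-7, -7]
  After 'push 13': [-7, -7, 13]
  After 'div': [-7, -1]
Program A final stack: [-7, -1]

Program B trace:
  After 'push 13': [13]
  After 'dup': [13, 13]
  After 'push -6': [13, 13, -6]
Program B final stack: [13, 13, -6]
Same: no

Answer: no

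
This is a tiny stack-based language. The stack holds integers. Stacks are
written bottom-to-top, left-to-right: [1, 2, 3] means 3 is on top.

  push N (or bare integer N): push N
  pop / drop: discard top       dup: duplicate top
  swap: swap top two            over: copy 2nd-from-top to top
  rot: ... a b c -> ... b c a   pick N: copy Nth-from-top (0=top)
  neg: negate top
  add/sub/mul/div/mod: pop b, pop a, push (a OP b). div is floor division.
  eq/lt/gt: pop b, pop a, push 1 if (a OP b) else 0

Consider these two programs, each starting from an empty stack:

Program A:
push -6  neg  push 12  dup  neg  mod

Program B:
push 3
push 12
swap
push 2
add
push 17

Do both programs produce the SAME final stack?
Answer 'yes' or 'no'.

Answer: no

Derivation:
Program A trace:
  After 'push -6': [-6]
  After 'neg': [6]
  After 'push 12': [6, 12]
  After 'dup': [6, 12, 12]
  After 'neg': [6, 12, -12]
  After 'mod': [6, 0]
Program A final stack: [6, 0]

Program B trace:
  After 'push 3': [3]
  After 'push 12': [3, 12]
  After 'swap': [12, 3]
  After 'push 2': [12, 3, 2]
  After 'add': [12, 5]
  After 'push 17': [12, 5, 17]
Program B final stack: [12, 5, 17]
Same: no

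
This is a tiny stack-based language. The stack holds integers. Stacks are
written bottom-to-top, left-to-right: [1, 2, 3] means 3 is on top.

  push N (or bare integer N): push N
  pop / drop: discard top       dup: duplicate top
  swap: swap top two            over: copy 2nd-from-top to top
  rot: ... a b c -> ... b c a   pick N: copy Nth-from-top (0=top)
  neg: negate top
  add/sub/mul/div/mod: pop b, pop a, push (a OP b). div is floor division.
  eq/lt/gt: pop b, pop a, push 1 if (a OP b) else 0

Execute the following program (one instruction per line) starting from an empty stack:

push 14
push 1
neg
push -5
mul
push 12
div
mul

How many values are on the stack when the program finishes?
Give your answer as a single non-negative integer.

Answer: 1

Derivation:
After 'push 14': stack = [14] (depth 1)
After 'push 1': stack = [14, 1] (depth 2)
After 'neg': stack = [14, -1] (depth 2)
After 'push -5': stack = [14, -1, -5] (depth 3)
After 'mul': stack = [14, 5] (depth 2)
After 'push 12': stack = [14, 5, 12] (depth 3)
After 'div': stack = [14, 0] (depth 2)
After 'mul': stack = [0] (depth 1)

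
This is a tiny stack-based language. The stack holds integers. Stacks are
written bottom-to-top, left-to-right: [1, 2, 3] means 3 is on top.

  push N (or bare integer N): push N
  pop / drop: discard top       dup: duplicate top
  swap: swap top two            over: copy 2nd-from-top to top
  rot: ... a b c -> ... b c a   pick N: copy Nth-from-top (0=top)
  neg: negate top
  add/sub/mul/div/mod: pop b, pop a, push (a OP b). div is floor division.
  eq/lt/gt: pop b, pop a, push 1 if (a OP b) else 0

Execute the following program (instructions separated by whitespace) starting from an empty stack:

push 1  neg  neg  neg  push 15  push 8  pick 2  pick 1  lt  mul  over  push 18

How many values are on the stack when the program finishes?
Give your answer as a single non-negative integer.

Answer: 5

Derivation:
After 'push 1': stack = [1] (depth 1)
After 'neg': stack = [-1] (depth 1)
After 'neg': stack = [1] (depth 1)
After 'neg': stack = [-1] (depth 1)
After 'push 15': stack = [-1, 15] (depth 2)
After 'push 8': stack = [-1, 15, 8] (depth 3)
After 'pick 2': stack = [-1, 15, 8, -1] (depth 4)
After 'pick 1': stack = [-1, 15, 8, -1, 8] (depth 5)
After 'lt': stack = [-1, 15, 8, 1] (depth 4)
After 'mul': stack = [-1, 15, 8] (depth 3)
After 'over': stack = [-1, 15, 8, 15] (depth 4)
After 'push 18': stack = [-1, 15, 8, 15, 18] (depth 5)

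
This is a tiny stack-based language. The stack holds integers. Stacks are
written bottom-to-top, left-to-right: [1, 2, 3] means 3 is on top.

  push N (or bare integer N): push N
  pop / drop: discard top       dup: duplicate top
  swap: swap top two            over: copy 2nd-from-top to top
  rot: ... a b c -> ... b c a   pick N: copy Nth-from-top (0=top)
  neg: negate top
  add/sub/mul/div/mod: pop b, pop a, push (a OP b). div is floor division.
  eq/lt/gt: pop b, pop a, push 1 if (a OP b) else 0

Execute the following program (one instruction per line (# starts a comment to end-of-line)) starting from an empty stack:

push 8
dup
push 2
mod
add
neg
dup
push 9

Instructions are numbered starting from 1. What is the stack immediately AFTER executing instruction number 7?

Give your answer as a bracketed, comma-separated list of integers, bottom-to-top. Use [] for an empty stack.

Step 1 ('push 8'): [8]
Step 2 ('dup'): [8, 8]
Step 3 ('push 2'): [8, 8, 2]
Step 4 ('mod'): [8, 0]
Step 5 ('add'): [8]
Step 6 ('neg'): [-8]
Step 7 ('dup'): [-8, -8]

Answer: [-8, -8]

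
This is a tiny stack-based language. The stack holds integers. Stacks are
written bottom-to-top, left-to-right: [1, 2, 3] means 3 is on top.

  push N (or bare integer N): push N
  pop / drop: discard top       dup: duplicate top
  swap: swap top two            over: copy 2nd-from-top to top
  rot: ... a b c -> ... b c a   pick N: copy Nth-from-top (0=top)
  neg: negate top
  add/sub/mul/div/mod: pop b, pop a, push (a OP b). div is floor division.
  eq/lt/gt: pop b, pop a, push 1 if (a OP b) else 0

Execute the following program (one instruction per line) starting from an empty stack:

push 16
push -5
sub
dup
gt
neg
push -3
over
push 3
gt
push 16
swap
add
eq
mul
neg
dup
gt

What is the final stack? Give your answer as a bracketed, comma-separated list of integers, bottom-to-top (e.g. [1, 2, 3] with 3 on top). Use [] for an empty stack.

Answer: [0]

Derivation:
After 'push 16': [16]
After 'push -5': [16, -5]
After 'sub': [21]
After 'dup': [21, 21]
After 'gt': [0]
After 'neg': [0]
After 'push -3': [0, -3]
After 'over': [0, -3, 0]
After 'push 3': [0, -3, 0, 3]
After 'gt': [0, -3, 0]
After 'push 16': [0, -3, 0, 16]
After 'swap': [0, -3, 16, 0]
After 'add': [0, -3, 16]
After 'eq': [0, 0]
After 'mul': [0]
After 'neg': [0]
After 'dup': [0, 0]
After 'gt': [0]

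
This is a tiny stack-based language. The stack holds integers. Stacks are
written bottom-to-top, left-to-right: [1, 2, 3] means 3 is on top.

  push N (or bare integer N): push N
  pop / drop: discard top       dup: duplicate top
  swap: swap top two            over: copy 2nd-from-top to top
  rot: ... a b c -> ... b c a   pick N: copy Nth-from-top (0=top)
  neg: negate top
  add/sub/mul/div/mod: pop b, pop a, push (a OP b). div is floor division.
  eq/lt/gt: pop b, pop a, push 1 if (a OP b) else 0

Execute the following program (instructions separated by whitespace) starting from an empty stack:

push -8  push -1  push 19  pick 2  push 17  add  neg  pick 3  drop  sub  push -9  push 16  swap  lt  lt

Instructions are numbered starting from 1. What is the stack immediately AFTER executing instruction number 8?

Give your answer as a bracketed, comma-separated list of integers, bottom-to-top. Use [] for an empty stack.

Answer: [-8, -1, 19, -9, -8]

Derivation:
Step 1 ('push -8'): [-8]
Step 2 ('push -1'): [-8, -1]
Step 3 ('push 19'): [-8, -1, 19]
Step 4 ('pick 2'): [-8, -1, 19, -8]
Step 5 ('push 17'): [-8, -1, 19, -8, 17]
Step 6 ('add'): [-8, -1, 19, 9]
Step 7 ('neg'): [-8, -1, 19, -9]
Step 8 ('pick 3'): [-8, -1, 19, -9, -8]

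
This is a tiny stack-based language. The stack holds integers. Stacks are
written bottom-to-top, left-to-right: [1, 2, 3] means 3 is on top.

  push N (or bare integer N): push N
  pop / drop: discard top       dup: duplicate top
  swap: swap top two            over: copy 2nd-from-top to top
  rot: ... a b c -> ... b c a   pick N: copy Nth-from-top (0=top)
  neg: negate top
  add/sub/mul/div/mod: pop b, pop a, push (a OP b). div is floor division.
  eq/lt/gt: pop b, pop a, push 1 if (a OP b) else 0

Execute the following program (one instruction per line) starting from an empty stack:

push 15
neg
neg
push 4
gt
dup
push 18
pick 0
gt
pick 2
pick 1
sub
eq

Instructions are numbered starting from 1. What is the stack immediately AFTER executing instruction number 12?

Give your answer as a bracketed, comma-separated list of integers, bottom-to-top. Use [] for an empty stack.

Step 1 ('push 15'): [15]
Step 2 ('neg'): [-15]
Step 3 ('neg'): [15]
Step 4 ('push 4'): [15, 4]
Step 5 ('gt'): [1]
Step 6 ('dup'): [1, 1]
Step 7 ('push 18'): [1, 1, 18]
Step 8 ('pick 0'): [1, 1, 18, 18]
Step 9 ('gt'): [1, 1, 0]
Step 10 ('pick 2'): [1, 1, 0, 1]
Step 11 ('pick 1'): [1, 1, 0, 1, 0]
Step 12 ('sub'): [1, 1, 0, 1]

Answer: [1, 1, 0, 1]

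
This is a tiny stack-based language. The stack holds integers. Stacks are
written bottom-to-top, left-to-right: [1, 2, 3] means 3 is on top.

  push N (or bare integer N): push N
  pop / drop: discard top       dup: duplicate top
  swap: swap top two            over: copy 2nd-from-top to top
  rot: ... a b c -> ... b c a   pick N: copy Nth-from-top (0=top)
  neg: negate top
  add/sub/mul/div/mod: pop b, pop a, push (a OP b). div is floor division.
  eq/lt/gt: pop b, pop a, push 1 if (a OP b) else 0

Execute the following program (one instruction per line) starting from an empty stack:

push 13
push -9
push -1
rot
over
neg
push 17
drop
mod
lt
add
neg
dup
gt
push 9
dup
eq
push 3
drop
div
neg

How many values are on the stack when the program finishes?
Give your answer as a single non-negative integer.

Answer: 1

Derivation:
After 'push 13': stack = [13] (depth 1)
After 'push -9': stack = [13, -9] (depth 2)
After 'push -1': stack = [13, -9, -1] (depth 3)
After 'rot': stack = [-9, -1, 13] (depth 3)
After 'over': stack = [-9, -1, 13, -1] (depth 4)
After 'neg': stack = [-9, -1, 13, 1] (depth 4)
After 'push 17': stack = [-9, -1, 13, 1, 17] (depth 5)
After 'drop': stack = [-9, -1, 13, 1] (depth 4)
After 'mod': stack = [-9, -1, 0] (depth 3)
After 'lt': stack = [-9, 1] (depth 2)
  ...
After 'neg': stack = [8] (depth 1)
After 'dup': stack = [8, 8] (depth 2)
After 'gt': stack = [0] (depth 1)
After 'push 9': stack = [0, 9] (depth 2)
After 'dup': stack = [0, 9, 9] (depth 3)
After 'eq': stack = [0, 1] (depth 2)
After 'push 3': stack = [0, 1, 3] (depth 3)
After 'drop': stack = [0, 1] (depth 2)
After 'div': stack = [0] (depth 1)
After 'neg': stack = [0] (depth 1)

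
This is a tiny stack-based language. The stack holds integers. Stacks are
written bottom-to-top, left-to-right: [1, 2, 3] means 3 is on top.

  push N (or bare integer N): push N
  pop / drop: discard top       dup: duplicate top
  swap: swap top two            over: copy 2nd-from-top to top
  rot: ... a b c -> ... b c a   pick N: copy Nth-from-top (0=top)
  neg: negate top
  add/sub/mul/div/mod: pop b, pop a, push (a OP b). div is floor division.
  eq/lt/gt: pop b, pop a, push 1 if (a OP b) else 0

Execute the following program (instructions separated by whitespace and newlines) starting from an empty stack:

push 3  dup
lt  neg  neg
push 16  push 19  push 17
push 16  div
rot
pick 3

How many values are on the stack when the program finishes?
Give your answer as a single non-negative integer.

After 'push 3': stack = [3] (depth 1)
After 'dup': stack = [3, 3] (depth 2)
After 'lt': stack = [0] (depth 1)
After 'neg': stack = [0] (depth 1)
After 'neg': stack = [0] (depth 1)
After 'push 16': stack = [0, 16] (depth 2)
After 'push 19': stack = [0, 16, 19] (depth 3)
After 'push 17': stack = [0, 16, 19, 17] (depth 4)
After 'push 16': stack = [0, 16, 19, 17, 16] (depth 5)
After 'div': stack = [0, 16, 19, 1] (depth 4)
After 'rot': stack = [0, 19, 1, 16] (depth 4)
After 'pick 3': stack = [0, 19, 1, 16, 0] (depth 5)

Answer: 5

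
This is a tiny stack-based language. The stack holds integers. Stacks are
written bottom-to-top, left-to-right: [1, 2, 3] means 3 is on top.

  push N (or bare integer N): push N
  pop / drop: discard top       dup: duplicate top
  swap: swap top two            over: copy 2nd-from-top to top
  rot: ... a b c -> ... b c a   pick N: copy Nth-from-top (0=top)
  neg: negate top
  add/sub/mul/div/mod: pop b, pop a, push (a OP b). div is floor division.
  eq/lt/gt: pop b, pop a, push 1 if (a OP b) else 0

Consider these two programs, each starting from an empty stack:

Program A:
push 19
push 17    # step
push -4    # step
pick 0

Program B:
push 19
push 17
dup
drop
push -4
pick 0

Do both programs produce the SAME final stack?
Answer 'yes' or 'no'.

Program A trace:
  After 'push 19': [19]
  After 'push 17': [19, 17]
  After 'push -4': [19, 17, -4]
  After 'pick 0': [19, 17, -4, -4]
Program A final stack: [19, 17, -4, -4]

Program B trace:
  After 'push 19': [19]
  After 'push 17': [19, 17]
  After 'dup': [19, 17, 17]
  After 'drop': [19, 17]
  After 'push -4': [19, 17, -4]
  After 'pick 0': [19, 17, -4, -4]
Program B final stack: [19, 17, -4, -4]
Same: yes

Answer: yes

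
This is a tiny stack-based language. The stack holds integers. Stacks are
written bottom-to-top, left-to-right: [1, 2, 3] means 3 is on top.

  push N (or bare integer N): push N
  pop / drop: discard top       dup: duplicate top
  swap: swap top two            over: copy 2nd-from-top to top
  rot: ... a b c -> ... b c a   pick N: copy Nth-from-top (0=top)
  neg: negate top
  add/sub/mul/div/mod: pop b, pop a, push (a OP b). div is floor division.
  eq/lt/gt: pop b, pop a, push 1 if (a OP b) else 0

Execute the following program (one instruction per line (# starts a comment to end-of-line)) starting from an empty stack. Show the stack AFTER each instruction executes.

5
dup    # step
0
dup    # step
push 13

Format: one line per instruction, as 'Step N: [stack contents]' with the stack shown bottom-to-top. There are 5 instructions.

Step 1: [5]
Step 2: [5, 5]
Step 3: [5, 5, 0]
Step 4: [5, 5, 0, 0]
Step 5: [5, 5, 0, 0, 13]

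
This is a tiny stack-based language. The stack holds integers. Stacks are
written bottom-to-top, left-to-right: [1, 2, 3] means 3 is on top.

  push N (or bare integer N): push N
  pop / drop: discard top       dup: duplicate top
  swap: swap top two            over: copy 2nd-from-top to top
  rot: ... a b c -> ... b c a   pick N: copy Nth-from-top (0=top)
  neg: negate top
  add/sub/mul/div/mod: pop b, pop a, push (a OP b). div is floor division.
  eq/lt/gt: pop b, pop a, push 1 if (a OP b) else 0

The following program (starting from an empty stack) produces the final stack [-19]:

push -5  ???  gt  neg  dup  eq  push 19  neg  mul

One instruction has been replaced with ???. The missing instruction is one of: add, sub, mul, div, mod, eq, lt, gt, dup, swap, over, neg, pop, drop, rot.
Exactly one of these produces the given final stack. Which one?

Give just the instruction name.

Stack before ???: [-5]
Stack after ???:  [-5, -5]
The instruction that transforms [-5] -> [-5, -5] is: dup

Answer: dup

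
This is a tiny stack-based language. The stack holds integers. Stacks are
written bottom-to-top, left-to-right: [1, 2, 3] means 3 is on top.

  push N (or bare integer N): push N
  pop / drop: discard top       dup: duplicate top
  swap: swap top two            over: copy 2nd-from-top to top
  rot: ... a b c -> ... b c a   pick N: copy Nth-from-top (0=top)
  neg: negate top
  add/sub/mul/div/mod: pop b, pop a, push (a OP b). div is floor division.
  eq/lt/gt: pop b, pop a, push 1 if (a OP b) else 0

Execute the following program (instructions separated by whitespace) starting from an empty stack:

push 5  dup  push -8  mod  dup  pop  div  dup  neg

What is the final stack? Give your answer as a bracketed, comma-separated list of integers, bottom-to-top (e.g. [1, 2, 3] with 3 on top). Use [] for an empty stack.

Answer: [-2, 2]

Derivation:
After 'push 5': [5]
After 'dup': [5, 5]
After 'push -8': [5, 5, -8]
After 'mod': [5, -3]
After 'dup': [5, -3, -3]
After 'pop': [5, -3]
After 'div': [-2]
After 'dup': [-2, -2]
After 'neg': [-2, 2]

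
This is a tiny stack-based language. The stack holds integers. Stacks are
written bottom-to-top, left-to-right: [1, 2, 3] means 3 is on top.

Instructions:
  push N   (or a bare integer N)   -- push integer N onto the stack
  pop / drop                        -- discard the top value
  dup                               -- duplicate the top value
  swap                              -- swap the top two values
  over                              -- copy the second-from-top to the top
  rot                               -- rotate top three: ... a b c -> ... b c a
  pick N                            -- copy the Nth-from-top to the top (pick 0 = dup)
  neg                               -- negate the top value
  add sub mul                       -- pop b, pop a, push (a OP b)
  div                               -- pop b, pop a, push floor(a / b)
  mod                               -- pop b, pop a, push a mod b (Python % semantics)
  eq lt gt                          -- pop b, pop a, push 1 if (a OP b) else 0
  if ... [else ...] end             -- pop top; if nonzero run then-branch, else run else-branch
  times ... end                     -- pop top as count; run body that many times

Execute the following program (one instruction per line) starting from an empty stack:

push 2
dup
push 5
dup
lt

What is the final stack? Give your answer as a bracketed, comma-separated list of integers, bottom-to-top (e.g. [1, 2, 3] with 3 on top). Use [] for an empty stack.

Answer: [2, 2, 0]

Derivation:
After 'push 2': [2]
After 'dup': [2, 2]
After 'push 5': [2, 2, 5]
After 'dup': [2, 2, 5, 5]
After 'lt': [2, 2, 0]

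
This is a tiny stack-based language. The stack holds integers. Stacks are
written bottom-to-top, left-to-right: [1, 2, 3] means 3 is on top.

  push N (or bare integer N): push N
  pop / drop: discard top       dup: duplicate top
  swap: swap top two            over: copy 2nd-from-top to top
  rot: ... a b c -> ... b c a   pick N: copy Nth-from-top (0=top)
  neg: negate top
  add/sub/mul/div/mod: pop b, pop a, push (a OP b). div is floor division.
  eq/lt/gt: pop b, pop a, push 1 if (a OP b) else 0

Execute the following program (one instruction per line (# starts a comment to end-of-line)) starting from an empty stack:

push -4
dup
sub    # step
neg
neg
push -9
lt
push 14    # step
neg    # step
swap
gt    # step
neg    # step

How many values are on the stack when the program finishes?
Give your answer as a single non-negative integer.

Answer: 1

Derivation:
After 'push -4': stack = [-4] (depth 1)
After 'dup': stack = [-4, -4] (depth 2)
After 'sub': stack = [0] (depth 1)
After 'neg': stack = [0] (depth 1)
After 'neg': stack = [0] (depth 1)
After 'push -9': stack = [0, -9] (depth 2)
After 'lt': stack = [0] (depth 1)
After 'push 14': stack = [0, 14] (depth 2)
After 'neg': stack = [0, -14] (depth 2)
After 'swap': stack = [-14, 0] (depth 2)
After 'gt': stack = [0] (depth 1)
After 'neg': stack = [0] (depth 1)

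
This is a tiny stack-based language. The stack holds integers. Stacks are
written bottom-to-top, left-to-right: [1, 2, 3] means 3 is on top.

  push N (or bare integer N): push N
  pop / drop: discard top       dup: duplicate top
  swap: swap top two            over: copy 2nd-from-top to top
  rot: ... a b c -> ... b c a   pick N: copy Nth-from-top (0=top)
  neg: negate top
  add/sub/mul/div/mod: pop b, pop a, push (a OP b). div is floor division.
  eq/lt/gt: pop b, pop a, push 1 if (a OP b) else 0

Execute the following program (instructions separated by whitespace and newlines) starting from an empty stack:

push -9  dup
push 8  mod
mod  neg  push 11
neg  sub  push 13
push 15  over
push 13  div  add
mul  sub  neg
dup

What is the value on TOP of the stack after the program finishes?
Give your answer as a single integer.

Answer: 202

Derivation:
After 'push -9': [-9]
After 'dup': [-9, -9]
After 'push 8': [-9, -9, 8]
After 'mod': [-9, 7]
After 'mod': [5]
After 'neg': [-5]
After 'push 11': [-5, 11]
After 'neg': [-5, -11]
After 'sub': [6]
After 'push 13': [6, 13]
After 'push 15': [6, 13, 15]
After 'over': [6, 13, 15, 13]
After 'push 13': [6, 13, 15, 13, 13]
After 'div': [6, 13, 15, 1]
After 'add': [6, 13, 16]
After 'mul': [6, 208]
After 'sub': [-202]
After 'neg': [202]
After 'dup': [202, 202]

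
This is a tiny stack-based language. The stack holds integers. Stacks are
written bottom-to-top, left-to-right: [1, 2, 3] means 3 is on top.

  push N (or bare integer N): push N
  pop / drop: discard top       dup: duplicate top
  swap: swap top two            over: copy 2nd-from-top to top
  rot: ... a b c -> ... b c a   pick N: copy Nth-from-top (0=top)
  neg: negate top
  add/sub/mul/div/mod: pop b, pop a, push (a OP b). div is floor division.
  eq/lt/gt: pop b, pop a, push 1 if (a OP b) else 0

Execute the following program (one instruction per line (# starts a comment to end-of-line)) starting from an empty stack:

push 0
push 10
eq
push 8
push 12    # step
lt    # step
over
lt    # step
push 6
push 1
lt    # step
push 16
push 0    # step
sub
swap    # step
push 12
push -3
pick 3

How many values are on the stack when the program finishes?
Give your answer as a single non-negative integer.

After 'push 0': stack = [0] (depth 1)
After 'push 10': stack = [0, 10] (depth 2)
After 'eq': stack = [0] (depth 1)
After 'push 8': stack = [0, 8] (depth 2)
After 'push 12': stack = [0, 8, 12] (depth 3)
After 'lt': stack = [0, 1] (depth 2)
After 'over': stack = [0, 1, 0] (depth 3)
After 'lt': stack = [0, 0] (depth 2)
After 'push 6': stack = [0, 0, 6] (depth 3)
After 'push 1': stack = [0, 0, 6, 1] (depth 4)
After 'lt': stack = [0, 0, 0] (depth 3)
After 'push 16': stack = [0, 0, 0, 16] (depth 4)
After 'push 0': stack = [0, 0, 0, 16, 0] (depth 5)
After 'sub': stack = [0, 0, 0, 16] (depth 4)
After 'swap': stack = [0, 0, 16, 0] (depth 4)
After 'push 12': stack = [0, 0, 16, 0, 12] (depth 5)
After 'push -3': stack = [0, 0, 16, 0, 12, -3] (depth 6)
After 'pick 3': stack = [0, 0, 16, 0, 12, -3, 16] (depth 7)

Answer: 7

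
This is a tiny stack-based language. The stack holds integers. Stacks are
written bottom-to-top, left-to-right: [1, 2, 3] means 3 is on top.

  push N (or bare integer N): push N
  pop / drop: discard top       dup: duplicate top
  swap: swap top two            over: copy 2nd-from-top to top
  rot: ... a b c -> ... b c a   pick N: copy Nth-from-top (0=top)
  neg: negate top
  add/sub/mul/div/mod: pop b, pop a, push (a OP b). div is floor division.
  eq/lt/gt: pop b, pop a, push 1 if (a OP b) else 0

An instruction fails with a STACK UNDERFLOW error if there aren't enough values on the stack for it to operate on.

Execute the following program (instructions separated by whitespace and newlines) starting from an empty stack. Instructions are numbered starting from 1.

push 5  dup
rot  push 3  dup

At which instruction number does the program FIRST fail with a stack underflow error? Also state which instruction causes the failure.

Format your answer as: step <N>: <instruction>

Answer: step 3: rot

Derivation:
Step 1 ('push 5'): stack = [5], depth = 1
Step 2 ('dup'): stack = [5, 5], depth = 2
Step 3 ('rot'): needs 3 value(s) but depth is 2 — STACK UNDERFLOW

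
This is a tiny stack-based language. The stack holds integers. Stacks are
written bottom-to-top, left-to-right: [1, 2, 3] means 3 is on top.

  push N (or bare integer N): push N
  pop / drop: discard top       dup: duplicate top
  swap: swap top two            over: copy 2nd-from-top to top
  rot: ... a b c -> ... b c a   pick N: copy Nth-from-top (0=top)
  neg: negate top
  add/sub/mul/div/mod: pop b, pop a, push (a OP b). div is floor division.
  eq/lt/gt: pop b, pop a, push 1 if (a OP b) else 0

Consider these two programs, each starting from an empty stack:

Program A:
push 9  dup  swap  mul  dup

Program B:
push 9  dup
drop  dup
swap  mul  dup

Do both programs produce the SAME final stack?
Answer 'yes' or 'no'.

Program A trace:
  After 'push 9': [9]
  After 'dup': [9, 9]
  After 'swap': [9, 9]
  After 'mul': [81]
  After 'dup': [81, 81]
Program A final stack: [81, 81]

Program B trace:
  After 'push 9': [9]
  After 'dup': [9, 9]
  After 'drop': [9]
  After 'dup': [9, 9]
  After 'swap': [9, 9]
  After 'mul': [81]
  After 'dup': [81, 81]
Program B final stack: [81, 81]
Same: yes

Answer: yes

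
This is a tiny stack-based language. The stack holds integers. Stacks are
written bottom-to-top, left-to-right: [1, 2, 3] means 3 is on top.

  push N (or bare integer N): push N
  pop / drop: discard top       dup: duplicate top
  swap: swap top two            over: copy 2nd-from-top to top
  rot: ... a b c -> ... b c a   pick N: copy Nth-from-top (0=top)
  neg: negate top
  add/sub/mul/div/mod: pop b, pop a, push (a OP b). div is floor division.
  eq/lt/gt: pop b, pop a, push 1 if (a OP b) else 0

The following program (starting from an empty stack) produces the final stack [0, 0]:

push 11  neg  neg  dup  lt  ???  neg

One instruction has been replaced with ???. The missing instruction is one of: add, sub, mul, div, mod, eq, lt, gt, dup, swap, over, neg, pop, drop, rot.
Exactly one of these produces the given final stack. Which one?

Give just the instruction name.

Stack before ???: [0]
Stack after ???:  [0, 0]
The instruction that transforms [0] -> [0, 0] is: dup

Answer: dup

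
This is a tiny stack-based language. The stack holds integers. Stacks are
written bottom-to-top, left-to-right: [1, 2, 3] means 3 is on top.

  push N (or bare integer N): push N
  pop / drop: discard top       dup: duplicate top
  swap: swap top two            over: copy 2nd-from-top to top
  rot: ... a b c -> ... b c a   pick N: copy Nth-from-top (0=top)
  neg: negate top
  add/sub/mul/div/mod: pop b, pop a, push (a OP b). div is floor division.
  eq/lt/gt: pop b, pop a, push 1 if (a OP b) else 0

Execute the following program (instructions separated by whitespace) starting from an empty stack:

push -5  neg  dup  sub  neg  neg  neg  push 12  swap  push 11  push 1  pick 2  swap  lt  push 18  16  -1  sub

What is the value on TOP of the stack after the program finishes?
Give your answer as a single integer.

After 'push -5': [-5]
After 'neg': [5]
After 'dup': [5, 5]
After 'sub': [0]
After 'neg': [0]
After 'neg': [0]
After 'neg': [0]
After 'push 12': [0, 12]
After 'swap': [12, 0]
After 'push 11': [12, 0, 11]
After 'push 1': [12, 0, 11, 1]
After 'pick 2': [12, 0, 11, 1, 0]
After 'swap': [12, 0, 11, 0, 1]
After 'lt': [12, 0, 11, 1]
After 'push 18': [12, 0, 11, 1, 18]
After 'push 16': [12, 0, 11, 1, 18, 16]
After 'push -1': [12, 0, 11, 1, 18, 16, -1]
After 'sub': [12, 0, 11, 1, 18, 17]

Answer: 17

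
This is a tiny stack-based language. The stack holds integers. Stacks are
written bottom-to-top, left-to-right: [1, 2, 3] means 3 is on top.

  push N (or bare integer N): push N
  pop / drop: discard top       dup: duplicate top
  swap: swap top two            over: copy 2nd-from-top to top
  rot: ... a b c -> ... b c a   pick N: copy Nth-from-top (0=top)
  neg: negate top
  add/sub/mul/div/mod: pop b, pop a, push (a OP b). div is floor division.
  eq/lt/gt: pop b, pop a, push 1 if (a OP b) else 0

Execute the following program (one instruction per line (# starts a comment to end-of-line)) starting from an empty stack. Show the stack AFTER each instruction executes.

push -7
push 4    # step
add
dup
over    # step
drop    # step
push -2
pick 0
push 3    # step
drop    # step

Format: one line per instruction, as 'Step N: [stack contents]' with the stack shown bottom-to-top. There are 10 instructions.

Step 1: [-7]
Step 2: [-7, 4]
Step 3: [-3]
Step 4: [-3, -3]
Step 5: [-3, -3, -3]
Step 6: [-3, -3]
Step 7: [-3, -3, -2]
Step 8: [-3, -3, -2, -2]
Step 9: [-3, -3, -2, -2, 3]
Step 10: [-3, -3, -2, -2]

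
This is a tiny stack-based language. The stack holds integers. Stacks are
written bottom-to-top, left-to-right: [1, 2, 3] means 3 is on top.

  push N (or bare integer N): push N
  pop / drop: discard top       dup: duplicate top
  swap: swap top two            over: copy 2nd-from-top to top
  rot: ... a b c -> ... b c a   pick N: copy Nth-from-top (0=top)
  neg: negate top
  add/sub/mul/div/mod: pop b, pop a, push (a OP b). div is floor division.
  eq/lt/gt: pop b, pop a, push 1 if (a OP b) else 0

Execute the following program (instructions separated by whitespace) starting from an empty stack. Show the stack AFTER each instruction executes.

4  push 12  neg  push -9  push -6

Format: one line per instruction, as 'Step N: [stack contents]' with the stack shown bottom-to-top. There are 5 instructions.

Step 1: [4]
Step 2: [4, 12]
Step 3: [4, -12]
Step 4: [4, -12, -9]
Step 5: [4, -12, -9, -6]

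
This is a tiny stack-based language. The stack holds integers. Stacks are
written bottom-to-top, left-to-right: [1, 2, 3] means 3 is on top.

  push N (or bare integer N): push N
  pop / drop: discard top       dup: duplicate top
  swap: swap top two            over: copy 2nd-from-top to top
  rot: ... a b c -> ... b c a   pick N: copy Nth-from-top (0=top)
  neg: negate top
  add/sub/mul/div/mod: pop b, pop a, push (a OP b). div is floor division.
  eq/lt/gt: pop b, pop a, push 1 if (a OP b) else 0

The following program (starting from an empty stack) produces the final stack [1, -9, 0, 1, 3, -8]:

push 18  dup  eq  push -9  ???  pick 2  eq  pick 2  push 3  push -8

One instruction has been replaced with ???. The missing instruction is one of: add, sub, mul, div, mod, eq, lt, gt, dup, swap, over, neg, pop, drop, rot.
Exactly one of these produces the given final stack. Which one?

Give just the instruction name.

Answer: dup

Derivation:
Stack before ???: [1, -9]
Stack after ???:  [1, -9, -9]
The instruction that transforms [1, -9] -> [1, -9, -9] is: dup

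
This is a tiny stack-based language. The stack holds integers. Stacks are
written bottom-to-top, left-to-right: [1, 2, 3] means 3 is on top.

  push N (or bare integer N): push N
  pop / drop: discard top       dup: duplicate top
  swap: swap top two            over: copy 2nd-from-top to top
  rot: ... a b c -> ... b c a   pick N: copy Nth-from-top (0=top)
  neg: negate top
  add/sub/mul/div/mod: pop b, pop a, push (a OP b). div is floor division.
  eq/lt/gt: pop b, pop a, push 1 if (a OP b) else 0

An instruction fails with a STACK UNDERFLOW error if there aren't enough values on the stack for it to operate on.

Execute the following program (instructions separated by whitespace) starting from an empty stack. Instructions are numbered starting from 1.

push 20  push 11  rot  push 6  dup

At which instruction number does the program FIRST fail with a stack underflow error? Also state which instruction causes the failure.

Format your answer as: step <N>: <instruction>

Answer: step 3: rot

Derivation:
Step 1 ('push 20'): stack = [20], depth = 1
Step 2 ('push 11'): stack = [20, 11], depth = 2
Step 3 ('rot'): needs 3 value(s) but depth is 2 — STACK UNDERFLOW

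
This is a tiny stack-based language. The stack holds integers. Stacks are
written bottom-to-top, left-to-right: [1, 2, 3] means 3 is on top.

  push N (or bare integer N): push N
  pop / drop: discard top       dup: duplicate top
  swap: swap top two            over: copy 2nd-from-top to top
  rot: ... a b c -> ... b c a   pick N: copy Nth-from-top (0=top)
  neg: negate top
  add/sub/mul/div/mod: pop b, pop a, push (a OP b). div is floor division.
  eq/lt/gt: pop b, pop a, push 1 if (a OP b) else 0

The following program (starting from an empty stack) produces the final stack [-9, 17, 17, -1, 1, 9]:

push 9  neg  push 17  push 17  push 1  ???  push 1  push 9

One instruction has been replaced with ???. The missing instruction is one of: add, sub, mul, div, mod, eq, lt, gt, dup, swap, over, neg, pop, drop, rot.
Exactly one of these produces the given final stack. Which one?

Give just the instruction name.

Stack before ???: [-9, 17, 17, 1]
Stack after ???:  [-9, 17, 17, -1]
The instruction that transforms [-9, 17, 17, 1] -> [-9, 17, 17, -1] is: neg

Answer: neg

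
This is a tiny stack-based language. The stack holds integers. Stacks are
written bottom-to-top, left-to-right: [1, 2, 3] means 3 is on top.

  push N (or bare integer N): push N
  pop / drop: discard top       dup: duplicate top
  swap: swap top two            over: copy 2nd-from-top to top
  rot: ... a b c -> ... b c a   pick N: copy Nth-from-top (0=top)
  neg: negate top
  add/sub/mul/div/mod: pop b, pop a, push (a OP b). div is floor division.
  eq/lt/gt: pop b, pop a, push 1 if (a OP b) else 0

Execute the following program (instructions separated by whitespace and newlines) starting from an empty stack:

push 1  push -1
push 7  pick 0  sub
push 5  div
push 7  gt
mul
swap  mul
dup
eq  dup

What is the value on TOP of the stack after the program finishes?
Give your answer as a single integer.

Answer: 1

Derivation:
After 'push 1': [1]
After 'push -1': [1, -1]
After 'push 7': [1, -1, 7]
After 'pick 0': [1, -1, 7, 7]
After 'sub': [1, -1, 0]
After 'push 5': [1, -1, 0, 5]
After 'div': [1, -1, 0]
After 'push 7': [1, -1, 0, 7]
After 'gt': [1, -1, 0]
After 'mul': [1, 0]
After 'swap': [0, 1]
After 'mul': [0]
After 'dup': [0, 0]
After 'eq': [1]
After 'dup': [1, 1]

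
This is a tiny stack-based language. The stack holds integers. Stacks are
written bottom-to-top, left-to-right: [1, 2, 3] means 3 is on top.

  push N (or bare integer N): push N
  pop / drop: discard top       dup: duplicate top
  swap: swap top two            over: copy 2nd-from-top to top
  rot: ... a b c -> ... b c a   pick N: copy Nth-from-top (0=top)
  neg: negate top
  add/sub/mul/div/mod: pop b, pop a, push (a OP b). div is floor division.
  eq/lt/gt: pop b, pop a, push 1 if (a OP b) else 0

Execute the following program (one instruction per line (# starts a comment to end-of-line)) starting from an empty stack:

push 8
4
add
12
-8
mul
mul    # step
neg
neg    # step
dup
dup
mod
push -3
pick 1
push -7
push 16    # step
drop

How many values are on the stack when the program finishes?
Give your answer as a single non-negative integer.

Answer: 5

Derivation:
After 'push 8': stack = [8] (depth 1)
After 'push 4': stack = [8, 4] (depth 2)
After 'add': stack = [12] (depth 1)
After 'push 12': stack = [12, 12] (depth 2)
After 'push -8': stack = [12, 12, -8] (depth 3)
After 'mul': stack = [12, -96] (depth 2)
After 'mul': stack = [-1152] (depth 1)
After 'neg': stack = [1152] (depth 1)
After 'neg': stack = [-1152] (depth 1)
After 'dup': stack = [-1152, -1152] (depth 2)
After 'dup': stack = [-1152, -1152, -1152] (depth 3)
After 'mod': stack = [-1152, 0] (depth 2)
After 'push -3': stack = [-1152, 0, -3] (depth 3)
After 'pick 1': stack = [-1152, 0, -3, 0] (depth 4)
After 'push -7': stack = [-1152, 0, -3, 0, -7] (depth 5)
After 'push 16': stack = [-1152, 0, -3, 0, -7, 16] (depth 6)
After 'drop': stack = [-1152, 0, -3, 0, -7] (depth 5)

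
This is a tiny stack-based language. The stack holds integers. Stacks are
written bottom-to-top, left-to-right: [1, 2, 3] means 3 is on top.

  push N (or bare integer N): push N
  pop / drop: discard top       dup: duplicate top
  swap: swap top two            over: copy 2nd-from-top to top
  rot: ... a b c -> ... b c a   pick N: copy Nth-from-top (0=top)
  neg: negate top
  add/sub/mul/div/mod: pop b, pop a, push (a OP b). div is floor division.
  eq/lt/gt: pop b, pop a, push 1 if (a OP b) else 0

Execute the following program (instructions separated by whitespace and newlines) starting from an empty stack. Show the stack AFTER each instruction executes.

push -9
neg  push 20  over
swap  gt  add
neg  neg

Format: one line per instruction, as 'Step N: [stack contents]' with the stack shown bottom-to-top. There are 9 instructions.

Step 1: [-9]
Step 2: [9]
Step 3: [9, 20]
Step 4: [9, 20, 9]
Step 5: [9, 9, 20]
Step 6: [9, 0]
Step 7: [9]
Step 8: [-9]
Step 9: [9]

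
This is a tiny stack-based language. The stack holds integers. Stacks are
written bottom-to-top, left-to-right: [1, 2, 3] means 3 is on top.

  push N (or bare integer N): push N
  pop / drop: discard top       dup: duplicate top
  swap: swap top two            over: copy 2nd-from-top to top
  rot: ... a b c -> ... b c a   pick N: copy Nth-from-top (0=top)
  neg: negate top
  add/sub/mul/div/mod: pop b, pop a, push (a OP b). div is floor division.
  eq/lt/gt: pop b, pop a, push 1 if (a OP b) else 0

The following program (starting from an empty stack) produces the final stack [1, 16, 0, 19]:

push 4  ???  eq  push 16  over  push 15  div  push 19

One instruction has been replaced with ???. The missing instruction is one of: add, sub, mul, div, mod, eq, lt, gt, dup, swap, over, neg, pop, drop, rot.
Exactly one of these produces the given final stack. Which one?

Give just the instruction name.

Stack before ???: [4]
Stack after ???:  [4, 4]
The instruction that transforms [4] -> [4, 4] is: dup

Answer: dup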